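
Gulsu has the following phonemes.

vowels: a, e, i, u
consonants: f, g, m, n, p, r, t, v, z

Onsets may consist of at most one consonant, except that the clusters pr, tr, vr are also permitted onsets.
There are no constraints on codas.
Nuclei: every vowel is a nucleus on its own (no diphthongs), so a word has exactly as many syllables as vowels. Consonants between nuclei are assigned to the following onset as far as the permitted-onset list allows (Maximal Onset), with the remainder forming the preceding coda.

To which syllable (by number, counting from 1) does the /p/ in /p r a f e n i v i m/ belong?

1

Vowels present: a, e, i, i; each is a nucleus, giving 4 syllables.
V1 /a/ – V2 /e/: just /f/ — single C goes to the following onset.
V2 /e/ – V3 /i/: /n/ → onset of the next syllable (single consonants are always licit onsets).
V3 /i/ – V4 /i/: /v/ is a single consonant, so it becomes the next onset.
Syllabification: pra.fe.ni.vim.
The /p/ is in the onset of syllable 1 (/pra/).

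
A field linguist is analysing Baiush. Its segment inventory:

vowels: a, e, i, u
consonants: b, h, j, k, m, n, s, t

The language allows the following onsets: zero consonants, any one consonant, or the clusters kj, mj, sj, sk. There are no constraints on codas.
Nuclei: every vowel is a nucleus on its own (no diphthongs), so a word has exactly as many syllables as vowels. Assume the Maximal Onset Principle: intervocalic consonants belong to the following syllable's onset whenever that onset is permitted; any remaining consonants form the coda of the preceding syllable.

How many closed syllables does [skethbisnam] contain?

The vowels are e, i, a — 3 nuclei, so 3 syllables.
Between /e/ (V1) and /i/ (V2): /thb/ — longest licit onset from the right is /b/, leaving /th/ as coda.
Between /i/ (V2) and /a/ (V3): /sn/ splits as /s/ + /n/ (/n/ is the longest suffix that is a licit onset).
So the parse is sketh.bis.nam.
Classifying each syllable: /sketh/ (closed), /bis/ (closed), /nam/ (closed).
Closed syllables: 3.

3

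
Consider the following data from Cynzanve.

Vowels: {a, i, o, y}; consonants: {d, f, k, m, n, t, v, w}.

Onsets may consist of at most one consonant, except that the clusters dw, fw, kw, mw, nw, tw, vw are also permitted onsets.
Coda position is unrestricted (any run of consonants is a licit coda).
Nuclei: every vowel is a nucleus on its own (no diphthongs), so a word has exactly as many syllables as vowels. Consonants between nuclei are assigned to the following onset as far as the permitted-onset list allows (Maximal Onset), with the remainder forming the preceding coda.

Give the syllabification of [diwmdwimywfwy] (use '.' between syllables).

Nuclei (vowels): i, i, y, y → 4 syllables.
/i…i/ gap (V1→V2): /wmdw/; trying suffixes from longest down, /dw/ is the first permitted one, so coda /wm/ | onset /dw/.
/i…y/ gap (V2→V3): /m/ is a single consonant, so it becomes the next onset.
/y…y/ gap (V3→V4): /wfw/ splits as /w/ + /fw/ (/fw/ is the longest suffix that is a licit onset).

diwm.dwi.myw.fwy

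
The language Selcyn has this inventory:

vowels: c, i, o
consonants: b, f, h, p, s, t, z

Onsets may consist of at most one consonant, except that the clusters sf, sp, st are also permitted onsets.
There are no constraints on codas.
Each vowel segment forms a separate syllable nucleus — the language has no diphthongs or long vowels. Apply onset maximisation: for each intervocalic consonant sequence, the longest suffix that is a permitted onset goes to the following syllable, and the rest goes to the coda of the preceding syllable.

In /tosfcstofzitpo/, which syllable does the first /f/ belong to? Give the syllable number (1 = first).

2

The vowels are o, c, o, i, o — 5 nuclei, so 5 syllables.
V1 /o/ – V2 /c/: /sf/ — entire cluster is a permitted onset → onset /sf/, coda ∅.
V2 /c/ – V3 /o/: /st/ is a licit onset in full, so it all attaches to the next syllable.
V3 /o/ – V4 /i/: cluster /fz/ — the longest permitted-onset suffix is /z/; onset = /z/, preceding coda = /f/.
V4 /i/ – V5 /o/: /tp/ — longest licit onset from the right is /p/, leaving /t/ as coda.
Syllabification: to.sfc.stof.zit.po.
The first /f/ is in the onset of syllable 2 (/sfc/).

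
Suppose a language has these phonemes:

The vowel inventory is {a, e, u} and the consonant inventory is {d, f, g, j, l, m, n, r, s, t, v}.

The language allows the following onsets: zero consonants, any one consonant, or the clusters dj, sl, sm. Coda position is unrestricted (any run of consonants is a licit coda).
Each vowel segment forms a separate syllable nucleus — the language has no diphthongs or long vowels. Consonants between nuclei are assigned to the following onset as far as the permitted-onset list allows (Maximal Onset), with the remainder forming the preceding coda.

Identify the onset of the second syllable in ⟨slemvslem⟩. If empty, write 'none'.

The vowels are e, e — 2 nuclei, so 2 syllables.
Between /e/ (V1) and /e/ (V2): /mvsl/ — longest licit onset from the right is /sl/, leaving /mv/ as coda.
Result: slemv.slem.
Syllable 2 is /slem/: onset /sl/, nucleus /e/, coda /m/.

sl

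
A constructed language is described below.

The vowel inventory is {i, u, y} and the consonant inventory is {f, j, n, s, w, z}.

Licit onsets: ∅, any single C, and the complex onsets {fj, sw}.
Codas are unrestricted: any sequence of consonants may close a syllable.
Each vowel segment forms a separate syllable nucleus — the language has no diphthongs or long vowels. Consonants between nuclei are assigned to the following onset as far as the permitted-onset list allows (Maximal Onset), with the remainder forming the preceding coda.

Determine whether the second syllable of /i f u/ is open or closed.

The vowels are i, u — 2 nuclei, so 2 syllables.
/i…u/ gap (V1→V2): just /f/ — single C goes to the following onset.
So the parse is i.fu.
Syllable 2 is /fu/; it ends in its nucleus with no coda, so it is open.

open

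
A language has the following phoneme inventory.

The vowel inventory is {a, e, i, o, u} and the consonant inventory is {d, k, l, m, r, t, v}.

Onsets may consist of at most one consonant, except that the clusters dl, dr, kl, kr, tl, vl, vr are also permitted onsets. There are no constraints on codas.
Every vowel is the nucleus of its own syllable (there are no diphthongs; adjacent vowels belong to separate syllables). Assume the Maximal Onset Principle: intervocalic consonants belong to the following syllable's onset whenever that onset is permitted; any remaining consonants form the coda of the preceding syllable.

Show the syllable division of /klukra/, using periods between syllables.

Nuclei (vowels): u, a → 2 syllables.
/u…a/ gap (V1→V2): /kr/ is a licit onset in full, so it all attaches to the next syllable.

klu.kra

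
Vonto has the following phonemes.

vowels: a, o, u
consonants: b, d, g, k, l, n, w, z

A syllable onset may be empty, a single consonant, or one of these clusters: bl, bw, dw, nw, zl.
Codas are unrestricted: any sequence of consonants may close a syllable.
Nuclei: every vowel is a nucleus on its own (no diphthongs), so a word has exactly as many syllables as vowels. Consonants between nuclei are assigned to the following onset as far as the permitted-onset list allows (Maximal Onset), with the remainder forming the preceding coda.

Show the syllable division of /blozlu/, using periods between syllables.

blo.zlu

Nuclei (vowels): o, u → 2 syllables.
/o…u/ gap (V1→V2): /zl/ — entire cluster is a permitted onset → onset /zl/, coda ∅.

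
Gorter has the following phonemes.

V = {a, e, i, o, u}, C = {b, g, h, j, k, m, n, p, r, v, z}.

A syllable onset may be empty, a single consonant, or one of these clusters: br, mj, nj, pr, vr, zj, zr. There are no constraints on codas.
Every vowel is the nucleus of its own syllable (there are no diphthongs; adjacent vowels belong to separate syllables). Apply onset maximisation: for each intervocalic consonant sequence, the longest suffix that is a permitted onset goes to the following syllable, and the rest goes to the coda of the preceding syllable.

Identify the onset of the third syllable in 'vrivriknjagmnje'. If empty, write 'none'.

nj

Vowels present: i, i, a, e; each is a nucleus, giving 4 syllables.
Between /i/ (V1) and /i/ (V2): /vr/ is a licit onset in full, so it all attaches to the next syllable.
Between /i/ (V2) and /a/ (V3): cluster /knj/ — the longest permitted-onset suffix is /nj/; onset = /nj/, preceding coda = /k/.
Between /a/ (V3) and /e/ (V4): /gmnj/ splits as /gm/ + /nj/ (/nj/ is the longest suffix that is a licit onset).
Putting it together: vri.vrik.njagm.nje.
Syllable 3 is /njagm/: onset /nj/, nucleus /a/, coda /gm/.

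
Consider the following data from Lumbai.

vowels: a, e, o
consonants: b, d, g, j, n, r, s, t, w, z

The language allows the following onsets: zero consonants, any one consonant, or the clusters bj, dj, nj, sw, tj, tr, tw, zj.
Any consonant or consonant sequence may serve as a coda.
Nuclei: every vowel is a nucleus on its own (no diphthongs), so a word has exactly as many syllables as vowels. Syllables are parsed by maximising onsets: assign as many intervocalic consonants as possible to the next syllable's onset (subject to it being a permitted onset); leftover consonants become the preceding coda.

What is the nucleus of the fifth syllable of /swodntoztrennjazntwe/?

Nuclei (vowels): o, o, e, a, e → 5 syllables.
The fifth nucleus (vowel 5 from the left) is /e/.

e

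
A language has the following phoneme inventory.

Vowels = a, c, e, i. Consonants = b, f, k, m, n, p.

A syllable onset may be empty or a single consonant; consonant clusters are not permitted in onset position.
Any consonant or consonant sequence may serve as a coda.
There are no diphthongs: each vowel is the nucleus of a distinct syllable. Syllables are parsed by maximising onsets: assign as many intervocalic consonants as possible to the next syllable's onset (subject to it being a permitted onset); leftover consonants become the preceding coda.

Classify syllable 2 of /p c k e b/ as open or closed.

Vowels present: c, e; each is a nucleus, giving 2 syllables.
σ1/σ2 boundary: /k/ is a single consonant, so it becomes the next onset.
Syllabification: pc.keb.
Syllable 2 is /keb/ with coda /b/, so it is closed.

closed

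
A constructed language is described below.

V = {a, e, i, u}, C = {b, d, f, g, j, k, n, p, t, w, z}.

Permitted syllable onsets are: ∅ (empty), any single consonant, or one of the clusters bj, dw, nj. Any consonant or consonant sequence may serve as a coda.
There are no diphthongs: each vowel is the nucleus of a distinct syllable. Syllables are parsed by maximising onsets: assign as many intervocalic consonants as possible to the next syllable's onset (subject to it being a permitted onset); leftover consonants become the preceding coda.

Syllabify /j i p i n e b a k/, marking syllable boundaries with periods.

Vowels present: i, i, e, a; each is a nucleus, giving 4 syllables.
σ1/σ2 boundary: /p/ is a single consonant, so it becomes the next onset.
σ2/σ3 boundary: /n/ → onset of the next syllable (single consonants are always licit onsets).
σ3/σ4 boundary: /b/ → onset of the next syllable (single consonants are always licit onsets).

ji.pi.ne.bak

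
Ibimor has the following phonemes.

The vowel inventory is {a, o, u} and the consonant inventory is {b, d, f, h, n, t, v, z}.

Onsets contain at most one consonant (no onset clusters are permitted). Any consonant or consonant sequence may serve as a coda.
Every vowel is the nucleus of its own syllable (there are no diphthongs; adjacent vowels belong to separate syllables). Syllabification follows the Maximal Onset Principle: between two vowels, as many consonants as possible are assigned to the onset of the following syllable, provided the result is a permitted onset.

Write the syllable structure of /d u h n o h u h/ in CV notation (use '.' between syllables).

CVC.CV.CVC

Nuclei (vowels): u, o, u → 3 syllables.
Between /u/ (V1) and /o/ (V2): /hn/; trying suffixes from longest down, /n/ is the first permitted one, so coda /h/ | onset /n/.
Between /o/ (V2) and /u/ (V3): just /h/ — single C goes to the following onset.
Syllabification: duh.no.huh.
Mapping each syllable to C/V: /duh/ → CVC, /no/ → CV, /huh/ → CVC.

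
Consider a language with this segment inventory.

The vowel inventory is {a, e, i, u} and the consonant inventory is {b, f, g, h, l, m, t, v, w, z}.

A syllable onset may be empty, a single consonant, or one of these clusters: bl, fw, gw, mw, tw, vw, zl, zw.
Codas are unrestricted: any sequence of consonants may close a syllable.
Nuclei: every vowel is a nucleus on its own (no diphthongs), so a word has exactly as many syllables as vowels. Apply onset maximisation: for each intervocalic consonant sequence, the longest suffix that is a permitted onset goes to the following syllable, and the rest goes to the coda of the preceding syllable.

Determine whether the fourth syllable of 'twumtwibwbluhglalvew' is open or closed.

closed

The vowels are u, i, u, a, e — 5 nuclei, so 5 syllables.
σ1/σ2 boundary: cluster /mtw/ — the longest permitted-onset suffix is /tw/; onset = /tw/, preceding coda = /m/.
σ2/σ3 boundary: cluster /bwbl/ — the longest permitted-onset suffix is /bl/; onset = /bl/, preceding coda = /bw/.
σ3/σ4 boundary: /hgl/ — longest licit onset from the right is /l/, leaving /hg/ as coda.
σ4/σ5 boundary: /lv/ splits as /l/ + /v/ (/v/ is the longest suffix that is a licit onset).
Result: twum.twibw.bluhg.lal.vew.
Syllable 4 is /lal/ with coda /l/, so it is closed.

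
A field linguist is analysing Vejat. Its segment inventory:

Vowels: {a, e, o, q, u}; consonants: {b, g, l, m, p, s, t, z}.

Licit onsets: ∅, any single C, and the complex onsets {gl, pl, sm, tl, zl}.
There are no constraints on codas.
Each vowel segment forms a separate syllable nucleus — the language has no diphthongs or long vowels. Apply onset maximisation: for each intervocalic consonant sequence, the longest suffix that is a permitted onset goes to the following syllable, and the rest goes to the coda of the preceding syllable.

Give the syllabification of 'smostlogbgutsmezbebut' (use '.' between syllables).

smos.tlogb.gut.smez.be.but

Nuclei (vowels): o, o, u, e, e, u → 6 syllables.
V1 /o/ – V2 /o/: /stl/ — longest licit onset from the right is /tl/, leaving /s/ as coda.
V2 /o/ – V3 /u/: /gbg/ splits as /gb/ + /g/ (/g/ is the longest suffix that is a licit onset).
V3 /u/ – V4 /e/: cluster /tsm/ — the longest permitted-onset suffix is /sm/; onset = /sm/, preceding coda = /t/.
V4 /e/ – V5 /e/: cluster /zb/ — the longest permitted-onset suffix is /b/; onset = /b/, preceding coda = /z/.
V5 /e/ – V6 /u/: just /b/ — single C goes to the following onset.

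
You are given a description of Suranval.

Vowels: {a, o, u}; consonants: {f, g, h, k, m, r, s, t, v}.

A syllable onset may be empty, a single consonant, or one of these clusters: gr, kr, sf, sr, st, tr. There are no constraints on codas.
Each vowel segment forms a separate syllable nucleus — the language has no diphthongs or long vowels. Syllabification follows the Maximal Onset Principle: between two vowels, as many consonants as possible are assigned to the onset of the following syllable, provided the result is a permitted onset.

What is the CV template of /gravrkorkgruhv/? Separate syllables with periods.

Vowels present: a, o, u; each is a nucleus, giving 3 syllables.
/a…o/ gap (V1→V2): /vrk/ — longest licit onset from the right is /k/, leaving /vr/ as coda.
/o…u/ gap (V2→V3): /rkgr/; trying suffixes from longest down, /gr/ is the first permitted one, so coda /rk/ | onset /gr/.
So the parse is gravr.kork.gruhv.
Mapping each syllable to C/V: /gravr/ → CCVCC, /kork/ → CVCC, /gruhv/ → CCVCC.

CCVCC.CVCC.CCVCC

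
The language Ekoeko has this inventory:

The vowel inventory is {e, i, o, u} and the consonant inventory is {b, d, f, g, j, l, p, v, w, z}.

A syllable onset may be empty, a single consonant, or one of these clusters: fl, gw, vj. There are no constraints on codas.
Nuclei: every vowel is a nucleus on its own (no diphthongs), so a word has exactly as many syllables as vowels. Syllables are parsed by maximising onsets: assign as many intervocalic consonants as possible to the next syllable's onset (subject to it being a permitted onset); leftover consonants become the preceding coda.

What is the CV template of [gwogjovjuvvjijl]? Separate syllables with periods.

CCVC.CV.CCVC.CCVCC

Vowels present: o, o, u, i; each is a nucleus, giving 4 syllables.
Between /o/ (V1) and /o/ (V2): cluster /gj/ — the longest permitted-onset suffix is /j/; onset = /j/, preceding coda = /g/.
Between /o/ (V2) and /u/ (V3): /vj/ — entire cluster is a permitted onset → onset /vj/, coda ∅.
Between /u/ (V3) and /i/ (V4): /vvj/; trying suffixes from longest down, /vj/ is the first permitted one, so coda /v/ | onset /vj/.
Result: gwog.jo.vjuv.vjijl.
Mapping each syllable to C/V: /gwog/ → CCVC, /jo/ → CV, /vjuv/ → CCVC, /vjijl/ → CCVCC.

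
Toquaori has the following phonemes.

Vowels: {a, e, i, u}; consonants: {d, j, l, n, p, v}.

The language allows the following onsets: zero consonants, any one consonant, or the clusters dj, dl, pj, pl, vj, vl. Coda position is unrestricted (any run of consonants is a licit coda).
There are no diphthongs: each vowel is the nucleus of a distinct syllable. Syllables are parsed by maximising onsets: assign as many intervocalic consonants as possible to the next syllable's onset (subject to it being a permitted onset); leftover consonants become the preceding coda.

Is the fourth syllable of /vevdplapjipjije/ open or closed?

open

Vowels present: e, a, i, i, e; each is a nucleus, giving 5 syllables.
/e…a/ gap (V1→V2): cluster /vdpl/ — the longest permitted-onset suffix is /pl/; onset = /pl/, preceding coda = /vd/.
/a…i/ gap (V2→V3): cluster /pj/ — /pj/ is itself a permitted onset, so the whole cluster goes right; preceding coda = ∅.
/i…i/ gap (V3→V4): /pj/ is a licit onset in full, so it all attaches to the next syllable.
/i…e/ gap (V4→V5): /j/ → onset of the next syllable (single consonants are always licit onsets).
Result: vevd.pla.pji.pji.je.
Syllable 4 is /pji/; it ends in its nucleus with no coda, so it is open.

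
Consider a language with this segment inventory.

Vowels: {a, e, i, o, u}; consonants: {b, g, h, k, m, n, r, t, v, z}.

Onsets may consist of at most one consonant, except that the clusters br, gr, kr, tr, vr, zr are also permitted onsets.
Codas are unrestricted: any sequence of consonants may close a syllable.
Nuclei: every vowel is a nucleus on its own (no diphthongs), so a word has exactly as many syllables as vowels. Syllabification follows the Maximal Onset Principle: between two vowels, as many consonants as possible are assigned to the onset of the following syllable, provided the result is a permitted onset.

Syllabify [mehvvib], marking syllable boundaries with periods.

The vowels are e, i — 2 nuclei, so 2 syllables.
V1 /e/ – V2 /i/: /hvv/ — longest licit onset from the right is /v/, leaving /hv/ as coda.

mehv.vib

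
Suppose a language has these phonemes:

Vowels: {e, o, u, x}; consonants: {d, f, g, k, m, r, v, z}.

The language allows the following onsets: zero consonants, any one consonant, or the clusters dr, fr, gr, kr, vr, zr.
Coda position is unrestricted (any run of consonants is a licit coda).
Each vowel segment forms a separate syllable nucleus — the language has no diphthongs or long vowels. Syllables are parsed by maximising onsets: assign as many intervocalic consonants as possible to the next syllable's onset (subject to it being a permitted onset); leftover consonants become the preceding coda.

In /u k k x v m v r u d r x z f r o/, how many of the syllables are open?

2

Vowels present: u, x, u, x, o; each is a nucleus, giving 5 syllables.
V1 /u/ – V2 /x/: cluster /kk/ — the longest permitted-onset suffix is /k/; onset = /k/, preceding coda = /k/.
V2 /x/ – V3 /u/: /vmvr/ — longest licit onset from the right is /vr/, leaving /vm/ as coda.
V3 /u/ – V4 /x/: cluster /dr/ — /dr/ is itself a permitted onset, so the whole cluster goes right; preceding coda = ∅.
V4 /x/ – V5 /o/: /zfr/ — longest licit onset from the right is /fr/, leaving /z/ as coda.
Putting it together: uk.kxvm.vru.drxz.fro.
Classifying each syllable: /uk/ (closed), /kxvm/ (closed), /vru/ (open), /drxz/ (closed), /fro/ (open).
Open syllables: 2.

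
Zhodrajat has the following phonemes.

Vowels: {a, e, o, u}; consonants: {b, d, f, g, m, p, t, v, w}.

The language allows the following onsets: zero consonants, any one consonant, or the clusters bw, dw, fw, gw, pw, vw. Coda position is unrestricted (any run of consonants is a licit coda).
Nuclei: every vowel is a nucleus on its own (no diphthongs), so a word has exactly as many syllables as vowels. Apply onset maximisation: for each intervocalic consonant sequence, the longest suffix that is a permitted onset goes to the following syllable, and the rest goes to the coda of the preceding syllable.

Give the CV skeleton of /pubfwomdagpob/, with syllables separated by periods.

CVC.CCVC.CVC.CVC

The vowels are u, o, a, o — 4 nuclei, so 4 syllables.
/u…o/ gap (V1→V2): /bfw/; trying suffixes from longest down, /fw/ is the first permitted one, so coda /b/ | onset /fw/.
/o…a/ gap (V2→V3): /md/ splits as /m/ + /d/ (/d/ is the longest suffix that is a licit onset).
/a…o/ gap (V3→V4): cluster /gp/ — the longest permitted-onset suffix is /p/; onset = /p/, preceding coda = /g/.
Syllabification: pub.fwom.dag.pob.
Mapping each syllable to C/V: /pub/ → CVC, /fwom/ → CCVC, /dag/ → CVC, /pob/ → CVC.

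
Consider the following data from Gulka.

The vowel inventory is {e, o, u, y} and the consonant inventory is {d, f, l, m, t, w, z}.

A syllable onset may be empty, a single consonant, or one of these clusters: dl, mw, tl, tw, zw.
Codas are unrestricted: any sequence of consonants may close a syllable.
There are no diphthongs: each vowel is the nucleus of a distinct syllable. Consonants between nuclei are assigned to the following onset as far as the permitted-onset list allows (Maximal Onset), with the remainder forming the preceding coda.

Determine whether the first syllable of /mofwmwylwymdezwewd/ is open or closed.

closed

Vowels present: o, y, y, e, e; each is a nucleus, giving 5 syllables.
/o…y/ gap (V1→V2): cluster /fwmw/ — the longest permitted-onset suffix is /mw/; onset = /mw/, preceding coda = /fw/.
/y…y/ gap (V2→V3): /lw/; trying suffixes from longest down, /w/ is the first permitted one, so coda /l/ | onset /w/.
/y…e/ gap (V3→V4): /md/; trying suffixes from longest down, /d/ is the first permitted one, so coda /m/ | onset /d/.
/e…e/ gap (V4→V5): /zw/ is a licit onset in full, so it all attaches to the next syllable.
So the parse is mofw.mwyl.wym.de.zwewd.
Syllable 1 is /mofw/ with coda /fw/, so it is closed.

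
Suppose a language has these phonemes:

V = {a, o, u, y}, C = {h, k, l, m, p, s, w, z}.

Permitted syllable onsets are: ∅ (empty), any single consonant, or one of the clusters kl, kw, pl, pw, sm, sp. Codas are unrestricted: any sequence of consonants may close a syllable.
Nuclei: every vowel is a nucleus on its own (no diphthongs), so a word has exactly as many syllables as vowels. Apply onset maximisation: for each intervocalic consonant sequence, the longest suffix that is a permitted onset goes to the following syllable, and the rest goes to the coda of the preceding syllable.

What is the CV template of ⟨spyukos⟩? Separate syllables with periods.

CCV.V.CVC

Nuclei (vowels): y, u, o → 3 syllables.
V1 /y/ – V2 /u/: no consonants, so the boundary falls immediately after /y/.
V2 /u/ – V3 /o/: just /k/ — single C goes to the following onset.
Syllabification: spy.u.kos.
Mapping each syllable to C/V: /spy/ → CCV, /u/ → V, /kos/ → CVC.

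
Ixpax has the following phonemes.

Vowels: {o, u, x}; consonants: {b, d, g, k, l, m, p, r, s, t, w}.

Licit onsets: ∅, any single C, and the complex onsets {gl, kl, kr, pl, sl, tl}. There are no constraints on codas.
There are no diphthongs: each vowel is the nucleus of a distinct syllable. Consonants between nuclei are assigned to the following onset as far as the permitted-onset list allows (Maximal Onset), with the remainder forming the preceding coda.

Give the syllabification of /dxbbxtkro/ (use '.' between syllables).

Nuclei (vowels): x, x, o → 3 syllables.
σ1/σ2 boundary: /bb/; trying suffixes from longest down, /b/ is the first permitted one, so coda /b/ | onset /b/.
σ2/σ3 boundary: cluster /tkr/ — the longest permitted-onset suffix is /kr/; onset = /kr/, preceding coda = /t/.

dxb.bxt.kro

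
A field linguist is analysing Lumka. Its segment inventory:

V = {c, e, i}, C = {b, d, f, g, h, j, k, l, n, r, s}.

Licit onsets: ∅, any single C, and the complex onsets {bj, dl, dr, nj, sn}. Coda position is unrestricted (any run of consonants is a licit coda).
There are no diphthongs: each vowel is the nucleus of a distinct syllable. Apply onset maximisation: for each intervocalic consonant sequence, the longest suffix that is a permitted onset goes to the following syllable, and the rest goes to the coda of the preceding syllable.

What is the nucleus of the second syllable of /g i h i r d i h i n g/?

Vowels present: i, i, i, i; each is a nucleus, giving 4 syllables.
The second nucleus (vowel 2 from the left) is /i/.

i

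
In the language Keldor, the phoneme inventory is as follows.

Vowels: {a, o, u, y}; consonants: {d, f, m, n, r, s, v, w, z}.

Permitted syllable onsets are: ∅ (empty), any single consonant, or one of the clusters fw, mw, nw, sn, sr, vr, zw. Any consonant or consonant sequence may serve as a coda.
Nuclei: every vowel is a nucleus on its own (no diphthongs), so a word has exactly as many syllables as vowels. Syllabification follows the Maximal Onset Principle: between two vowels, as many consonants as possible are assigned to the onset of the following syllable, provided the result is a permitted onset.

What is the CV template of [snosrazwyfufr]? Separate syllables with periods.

The vowels are o, a, y, u — 4 nuclei, so 4 syllables.
Between /o/ (V1) and /a/ (V2): /sr/ is a licit onset in full, so it all attaches to the next syllable.
Between /a/ (V2) and /y/ (V3): /zw/ is a licit onset in full, so it all attaches to the next syllable.
Between /y/ (V3) and /u/ (V4): /f/ → onset of the next syllable (single consonants are always licit onsets).
So the parse is sno.sra.zwy.fufr.
Mapping each syllable to C/V: /sno/ → CCV, /sra/ → CCV, /zwy/ → CCV, /fufr/ → CVCC.

CCV.CCV.CCV.CVCC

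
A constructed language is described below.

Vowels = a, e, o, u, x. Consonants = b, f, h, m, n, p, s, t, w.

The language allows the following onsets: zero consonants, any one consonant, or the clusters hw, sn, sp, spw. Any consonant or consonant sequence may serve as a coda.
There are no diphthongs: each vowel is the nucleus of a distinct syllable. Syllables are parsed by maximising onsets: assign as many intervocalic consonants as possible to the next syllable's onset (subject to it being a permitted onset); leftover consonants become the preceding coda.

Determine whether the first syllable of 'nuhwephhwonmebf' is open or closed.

open

Nuclei (vowels): u, e, o, e → 4 syllables.
V1 /u/ – V2 /e/: /hw/ — entire cluster is a permitted onset → onset /hw/, coda ∅.
V2 /e/ – V3 /o/: /phhw/ — longest licit onset from the right is /hw/, leaving /ph/ as coda.
V3 /o/ – V4 /e/: /nm/ — longest licit onset from the right is /m/, leaving /n/ as coda.
Result: nu.hweph.hwon.mebf.
Syllable 1 is /nu/; it ends in its nucleus with no coda, so it is open.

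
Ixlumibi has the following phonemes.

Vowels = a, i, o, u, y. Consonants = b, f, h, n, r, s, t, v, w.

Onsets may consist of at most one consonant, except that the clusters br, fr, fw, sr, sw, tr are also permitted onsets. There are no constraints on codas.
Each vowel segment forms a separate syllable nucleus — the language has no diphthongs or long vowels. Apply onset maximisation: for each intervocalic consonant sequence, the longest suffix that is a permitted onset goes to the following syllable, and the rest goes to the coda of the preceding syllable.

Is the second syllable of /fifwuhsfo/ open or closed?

Nuclei (vowels): i, u, o → 3 syllables.
σ1/σ2 boundary: cluster /fw/ — /fw/ is itself a permitted onset, so the whole cluster goes right; preceding coda = ∅.
σ2/σ3 boundary: /hsf/ — longest licit onset from the right is /f/, leaving /hs/ as coda.
So the parse is fi.fwuhs.fo.
Syllable 2 is /fwuhs/ with coda /hs/, so it is closed.

closed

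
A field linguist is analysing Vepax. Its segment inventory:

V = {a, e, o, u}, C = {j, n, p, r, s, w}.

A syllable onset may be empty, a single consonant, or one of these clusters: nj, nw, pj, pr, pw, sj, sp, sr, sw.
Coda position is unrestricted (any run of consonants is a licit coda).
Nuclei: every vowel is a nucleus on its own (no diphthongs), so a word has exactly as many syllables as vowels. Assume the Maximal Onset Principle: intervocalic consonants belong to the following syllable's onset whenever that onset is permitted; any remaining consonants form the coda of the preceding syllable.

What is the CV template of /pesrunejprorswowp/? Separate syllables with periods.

CV.CCV.CVC.CCVC.CCVCC

The vowels are e, u, e, o, o — 5 nuclei, so 5 syllables.
σ1/σ2 boundary: /sr/ is a licit onset in full, so it all attaches to the next syllable.
σ2/σ3 boundary: /n/ is a single consonant, so it becomes the next onset.
σ3/σ4 boundary: /jpr/ — longest licit onset from the right is /pr/, leaving /j/ as coda.
σ4/σ5 boundary: cluster /rsw/ — the longest permitted-onset suffix is /sw/; onset = /sw/, preceding coda = /r/.
So the parse is pe.sru.nej.pror.swowp.
Mapping each syllable to C/V: /pe/ → CV, /sru/ → CCV, /nej/ → CVC, /pror/ → CCVC, /swowp/ → CCVCC.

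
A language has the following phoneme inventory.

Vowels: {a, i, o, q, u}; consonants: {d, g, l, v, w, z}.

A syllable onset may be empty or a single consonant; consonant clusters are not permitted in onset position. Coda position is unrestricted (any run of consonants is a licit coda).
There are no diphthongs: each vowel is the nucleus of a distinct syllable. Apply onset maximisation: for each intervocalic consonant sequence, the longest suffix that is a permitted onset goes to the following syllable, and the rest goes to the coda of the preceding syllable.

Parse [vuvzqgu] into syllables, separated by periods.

The vowels are u, q, u — 3 nuclei, so 3 syllables.
/u…q/ gap (V1→V2): cluster /vz/ — the longest permitted-onset suffix is /z/; onset = /z/, preceding coda = /v/.
/q…u/ gap (V2→V3): /g/ is a single consonant, so it becomes the next onset.

vuv.zq.gu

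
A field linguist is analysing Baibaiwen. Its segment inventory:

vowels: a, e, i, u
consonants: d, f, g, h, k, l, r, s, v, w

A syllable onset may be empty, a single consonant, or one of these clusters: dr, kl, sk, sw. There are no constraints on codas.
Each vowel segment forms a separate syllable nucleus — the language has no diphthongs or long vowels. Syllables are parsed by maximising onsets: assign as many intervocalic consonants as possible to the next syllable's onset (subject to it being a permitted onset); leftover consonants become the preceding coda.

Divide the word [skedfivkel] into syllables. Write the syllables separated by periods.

sked.fiv.kel

The vowels are e, i, e — 3 nuclei, so 3 syllables.
V1 /e/ – V2 /i/: cluster /df/ — the longest permitted-onset suffix is /f/; onset = /f/, preceding coda = /d/.
V2 /i/ – V3 /e/: /vk/ splits as /v/ + /k/ (/k/ is the longest suffix that is a licit onset).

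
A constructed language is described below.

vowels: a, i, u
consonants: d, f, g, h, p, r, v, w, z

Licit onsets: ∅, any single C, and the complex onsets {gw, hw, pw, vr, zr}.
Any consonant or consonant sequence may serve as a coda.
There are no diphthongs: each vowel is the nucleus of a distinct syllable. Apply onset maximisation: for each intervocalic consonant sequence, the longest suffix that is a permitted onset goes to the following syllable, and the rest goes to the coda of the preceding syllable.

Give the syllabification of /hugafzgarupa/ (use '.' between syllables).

Nuclei (vowels): u, a, a, u, a → 5 syllables.
V1 /u/ – V2 /a/: just /g/ — single C goes to the following onset.
V2 /a/ – V3 /a/: /fzg/ splits as /fz/ + /g/ (/g/ is the longest suffix that is a licit onset).
V3 /a/ – V4 /u/: just /r/ — single C goes to the following onset.
V4 /u/ – V5 /a/: /p/ is a single consonant, so it becomes the next onset.

hu.gafz.ga.ru.pa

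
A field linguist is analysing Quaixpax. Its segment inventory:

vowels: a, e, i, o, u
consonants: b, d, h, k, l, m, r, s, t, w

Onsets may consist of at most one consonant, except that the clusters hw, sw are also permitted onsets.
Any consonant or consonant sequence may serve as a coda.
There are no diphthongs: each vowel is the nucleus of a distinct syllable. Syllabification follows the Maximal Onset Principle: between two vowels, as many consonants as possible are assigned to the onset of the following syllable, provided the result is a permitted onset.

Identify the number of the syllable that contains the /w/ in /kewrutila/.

The vowels are e, u, i, a — 4 nuclei, so 4 syllables.
Between /e/ (V1) and /u/ (V2): /wr/; trying suffixes from longest down, /r/ is the first permitted one, so coda /w/ | onset /r/.
Between /u/ (V2) and /i/ (V3): just /t/ — single C goes to the following onset.
Between /i/ (V3) and /a/ (V4): just /l/ — single C goes to the following onset.
Putting it together: kew.ru.ti.la.
The /w/ is in the coda of syllable 1 (/kew/).

1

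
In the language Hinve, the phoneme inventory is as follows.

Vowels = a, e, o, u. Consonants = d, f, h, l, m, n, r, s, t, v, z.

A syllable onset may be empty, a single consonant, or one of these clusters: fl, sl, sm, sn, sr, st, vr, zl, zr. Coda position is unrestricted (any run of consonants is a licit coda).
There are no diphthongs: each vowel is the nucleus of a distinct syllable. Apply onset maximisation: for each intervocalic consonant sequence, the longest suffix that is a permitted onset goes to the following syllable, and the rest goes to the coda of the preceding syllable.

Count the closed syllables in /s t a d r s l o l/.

Nuclei (vowels): a, o → 2 syllables.
σ1/σ2 boundary: /drsl/ splits as /dr/ + /sl/ (/sl/ is the longest suffix that is a licit onset).
Syllabification: stadr.slol.
Classifying each syllable: /stadr/ (closed), /slol/ (closed).
Closed syllables: 2.

2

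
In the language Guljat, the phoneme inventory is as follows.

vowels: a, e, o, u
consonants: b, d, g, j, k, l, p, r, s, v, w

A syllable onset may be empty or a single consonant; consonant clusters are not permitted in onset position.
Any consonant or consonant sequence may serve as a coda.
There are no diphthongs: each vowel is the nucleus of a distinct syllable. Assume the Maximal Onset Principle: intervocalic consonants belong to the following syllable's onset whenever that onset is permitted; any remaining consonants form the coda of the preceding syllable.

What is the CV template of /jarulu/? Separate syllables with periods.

CV.CV.CV

Vowels present: a, u, u; each is a nucleus, giving 3 syllables.
/a…u/ gap (V1→V2): just /r/ — single C goes to the following onset.
/u…u/ gap (V2→V3): just /l/ — single C goes to the following onset.
Syllabification: ja.ru.lu.
Mapping each syllable to C/V: /ja/ → CV, /ru/ → CV, /lu/ → CV.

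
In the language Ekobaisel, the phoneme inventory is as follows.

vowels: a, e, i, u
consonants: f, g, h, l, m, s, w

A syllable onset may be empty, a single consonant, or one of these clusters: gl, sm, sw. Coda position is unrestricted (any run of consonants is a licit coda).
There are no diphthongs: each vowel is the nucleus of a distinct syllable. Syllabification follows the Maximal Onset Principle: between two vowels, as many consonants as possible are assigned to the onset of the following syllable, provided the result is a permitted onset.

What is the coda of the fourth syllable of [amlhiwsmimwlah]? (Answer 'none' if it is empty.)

h

Nuclei (vowels): a, i, i, a → 4 syllables.
Between /a/ (V1) and /i/ (V2): /mlh/; trying suffixes from longest down, /h/ is the first permitted one, so coda /ml/ | onset /h/.
Between /i/ (V2) and /i/ (V3): cluster /wsm/ — the longest permitted-onset suffix is /sm/; onset = /sm/, preceding coda = /w/.
Between /i/ (V3) and /a/ (V4): /mwl/ — longest licit onset from the right is /l/, leaving /mw/ as coda.
So the parse is aml.hiw.smimw.lah.
Syllable 4 is /lah/: onset /l/, nucleus /a/, coda /h/.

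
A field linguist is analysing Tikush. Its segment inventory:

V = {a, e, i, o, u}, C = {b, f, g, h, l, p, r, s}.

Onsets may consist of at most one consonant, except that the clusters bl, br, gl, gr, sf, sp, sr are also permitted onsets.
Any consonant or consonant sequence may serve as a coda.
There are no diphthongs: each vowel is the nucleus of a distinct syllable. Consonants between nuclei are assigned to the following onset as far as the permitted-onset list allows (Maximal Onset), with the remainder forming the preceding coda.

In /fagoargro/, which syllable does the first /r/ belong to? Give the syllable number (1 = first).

Vowels present: a, o, a, o; each is a nucleus, giving 4 syllables.
V1 /a/ – V2 /o/: just /g/ — single C goes to the following onset.
V2 /o/ – V3 /a/: hiatus — the boundary sits between the two vowels.
V3 /a/ – V4 /o/: cluster /rgr/ — the longest permitted-onset suffix is /gr/; onset = /gr/, preceding coda = /r/.
Syllabification: fa.go.ar.gro.
The first /r/ is in the coda of syllable 3 (/ar/).

3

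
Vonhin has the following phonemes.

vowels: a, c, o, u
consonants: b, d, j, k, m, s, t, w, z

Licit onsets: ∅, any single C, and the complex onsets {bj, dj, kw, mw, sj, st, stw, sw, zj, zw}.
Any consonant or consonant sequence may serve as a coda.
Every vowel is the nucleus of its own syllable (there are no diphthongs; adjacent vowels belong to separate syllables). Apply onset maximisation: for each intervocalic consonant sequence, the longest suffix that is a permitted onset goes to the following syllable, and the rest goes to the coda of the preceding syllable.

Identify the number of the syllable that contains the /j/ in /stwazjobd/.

2

The vowels are a, o — 2 nuclei, so 2 syllables.
Between /a/ (V1) and /o/ (V2): /zj/ is a licit onset in full, so it all attaches to the next syllable.
Putting it together: stwa.zjobd.
The /j/ is in the onset of syllable 2 (/zjobd/).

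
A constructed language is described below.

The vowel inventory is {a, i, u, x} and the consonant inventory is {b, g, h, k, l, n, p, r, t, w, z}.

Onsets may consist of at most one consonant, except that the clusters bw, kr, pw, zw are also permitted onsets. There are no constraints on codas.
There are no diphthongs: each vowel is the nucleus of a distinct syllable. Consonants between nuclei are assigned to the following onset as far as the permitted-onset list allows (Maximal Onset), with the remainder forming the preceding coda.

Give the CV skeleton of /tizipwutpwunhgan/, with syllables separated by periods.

The vowels are i, i, u, u, a — 5 nuclei, so 5 syllables.
V1 /i/ – V2 /i/: /z/ → onset of the next syllable (single consonants are always licit onsets).
V2 /i/ – V3 /u/: /pw/ — entire cluster is a permitted onset → onset /pw/, coda ∅.
V3 /u/ – V4 /u/: /tpw/ splits as /t/ + /pw/ (/pw/ is the longest suffix that is a licit onset).
V4 /u/ – V5 /a/: /nhg/ — longest licit onset from the right is /g/, leaving /nh/ as coda.
So the parse is ti.zi.pwut.pwunh.gan.
Mapping each syllable to C/V: /ti/ → CV, /zi/ → CV, /pwut/ → CCVC, /pwunh/ → CCVCC, /gan/ → CVC.

CV.CV.CCVC.CCVCC.CVC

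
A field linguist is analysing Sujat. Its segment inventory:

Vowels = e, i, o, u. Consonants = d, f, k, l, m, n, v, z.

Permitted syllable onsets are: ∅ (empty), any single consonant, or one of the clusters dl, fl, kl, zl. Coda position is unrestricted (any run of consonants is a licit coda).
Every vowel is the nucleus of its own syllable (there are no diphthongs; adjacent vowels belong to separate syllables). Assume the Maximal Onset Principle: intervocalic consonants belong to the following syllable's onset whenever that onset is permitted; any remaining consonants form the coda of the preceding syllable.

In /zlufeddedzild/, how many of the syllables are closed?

3

Vowels present: u, e, e, i; each is a nucleus, giving 4 syllables.
σ1/σ2 boundary: /f/ → onset of the next syllable (single consonants are always licit onsets).
σ2/σ3 boundary: /dd/ splits as /d/ + /d/ (/d/ is the longest suffix that is a licit onset).
σ3/σ4 boundary: /dz/; trying suffixes from longest down, /z/ is the first permitted one, so coda /d/ | onset /z/.
Syllabification: zlu.fed.ded.zild.
Classifying each syllable: /zlu/ (open), /fed/ (closed), /ded/ (closed), /zild/ (closed).
Closed syllables: 3.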